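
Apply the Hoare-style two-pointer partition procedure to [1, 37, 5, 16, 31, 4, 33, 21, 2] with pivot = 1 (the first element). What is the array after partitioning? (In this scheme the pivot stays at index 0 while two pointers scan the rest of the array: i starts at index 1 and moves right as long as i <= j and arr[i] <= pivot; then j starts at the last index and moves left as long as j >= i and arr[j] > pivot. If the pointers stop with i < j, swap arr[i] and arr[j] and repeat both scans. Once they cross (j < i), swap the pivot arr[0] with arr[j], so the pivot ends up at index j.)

Hoare-style two-pointer partition with pivot = 1:

Initial array: [1, 37, 5, 16, 31, 4, 33, 21, 2]

Pointers start at i = 1, j = 8.
i ends at 1, j ends at 0: the pointers have crossed (j < i), so scanning stops.

j = 0, so swapping arr[0] with arr[j] leaves the pivot at position 0: [1, 37, 5, 16, 31, 4, 33, 21, 2]
Pivot position: 0

After partitioning with pivot 1, the array becomes [1, 37, 5, 16, 31, 4, 33, 21, 2]. The pivot is placed at index 0. All elements to the left of the pivot are <= 1, and all elements to the right are > 1.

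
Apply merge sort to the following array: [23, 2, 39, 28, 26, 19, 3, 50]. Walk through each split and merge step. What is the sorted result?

Merge sort trace:

Split: [23, 2, 39, 28, 26, 19, 3, 50] -> [23, 2, 39, 28] and [26, 19, 3, 50]
  Split: [23, 2, 39, 28] -> [23, 2] and [39, 28]
    Split: [23, 2] -> [23] and [2]
    Merge: [23] + [2] -> [2, 23]
    Split: [39, 28] -> [39] and [28]
    Merge: [39] + [28] -> [28, 39]
  Merge: [2, 23] + [28, 39] -> [2, 23, 28, 39]
  Split: [26, 19, 3, 50] -> [26, 19] and [3, 50]
    Split: [26, 19] -> [26] and [19]
    Merge: [26] + [19] -> [19, 26]
    Split: [3, 50] -> [3] and [50]
    Merge: [3] + [50] -> [3, 50]
  Merge: [19, 26] + [3, 50] -> [3, 19, 26, 50]
Merge: [2, 23, 28, 39] + [3, 19, 26, 50] -> [2, 3, 19, 23, 26, 28, 39, 50]

Final sorted array: [2, 3, 19, 23, 26, 28, 39, 50]

The merge sort proceeds by recursively splitting the array and merging sorted halves.
After all merges, the sorted array is [2, 3, 19, 23, 26, 28, 39, 50].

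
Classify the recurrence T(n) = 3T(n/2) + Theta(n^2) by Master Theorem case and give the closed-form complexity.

Master Theorem for T(n) = 3T(n/2) + O(n^2):

a = 3, b = 2, c = 2
log_b(a) = log_2(3) = 1.5850

Case 3: c = 2 > log_2(3) = 1.5850
T(n) = O(n^2) = O(n^2)

For T(n) = 3T(n/2) + O(n^2): log_2(3) = 1.5850. This is Case 3 of the Master Theorem (c > log_b(a), work dominated by root), giving O(n^2).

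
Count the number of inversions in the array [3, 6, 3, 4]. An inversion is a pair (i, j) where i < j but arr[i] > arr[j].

Finding inversions in [3, 6, 3, 4]:

(1, 2): arr[1]=6 > arr[2]=3
(1, 3): arr[1]=6 > arr[3]=4

Total inversions: 2

The array has 2 inversion(s): (1,2), (1,3). Each pair (i,j) satisfies i < j and arr[i] > arr[j].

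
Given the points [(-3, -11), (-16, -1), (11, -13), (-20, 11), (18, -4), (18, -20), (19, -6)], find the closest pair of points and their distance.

Computing all pairwise distances among 7 points:

d((-3, -11), (-16, -1)) = 16.4012
d((-3, -11), (11, -13)) = 14.1421
d((-3, -11), (-20, 11)) = 27.8029
d((-3, -11), (18, -4)) = 22.1359
d((-3, -11), (18, -20)) = 22.8473
d((-3, -11), (19, -6)) = 22.561
d((-16, -1), (11, -13)) = 29.5466
d((-16, -1), (-20, 11)) = 12.6491
d((-16, -1), (18, -4)) = 34.1321
d((-16, -1), (18, -20)) = 38.9487
d((-16, -1), (19, -6)) = 35.3553
d((11, -13), (-20, 11)) = 39.2046
d((11, -13), (18, -4)) = 11.4018
d((11, -13), (18, -20)) = 9.8995
d((11, -13), (19, -6)) = 10.6301
d((-20, 11), (18, -4)) = 40.8534
d((-20, 11), (18, -20)) = 49.0408
d((-20, 11), (19, -6)) = 42.5441
d((18, -4), (18, -20)) = 16.0
d((18, -4), (19, -6)) = 2.2361 <-- minimum
d((18, -20), (19, -6)) = 14.0357

Closest pair: (18, -4) and (19, -6) with distance 2.2361

The closest pair is (18, -4) and (19, -6) with Euclidean distance 2.2361. For 7 points, brute-force pairwise comparison is shown above. For large n, the divide-and-conquer algorithm (sort by x, recurse on halves, check the dividing strip) achieves O(n log n).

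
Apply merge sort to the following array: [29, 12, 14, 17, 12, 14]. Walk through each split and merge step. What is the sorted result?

Merge sort trace:

Split: [29, 12, 14, 17, 12, 14] -> [29, 12, 14] and [17, 12, 14]
  Split: [29, 12, 14] -> [29] and [12, 14]
    Split: [12, 14] -> [12] and [14]
    Merge: [12] + [14] -> [12, 14]
  Merge: [29] + [12, 14] -> [12, 14, 29]
  Split: [17, 12, 14] -> [17] and [12, 14]
    Split: [12, 14] -> [12] and [14]
    Merge: [12] + [14] -> [12, 14]
  Merge: [17] + [12, 14] -> [12, 14, 17]
Merge: [12, 14, 29] + [12, 14, 17] -> [12, 12, 14, 14, 17, 29]

Final sorted array: [12, 12, 14, 14, 17, 29]

The merge sort proceeds by recursively splitting the array and merging sorted halves.
After all merges, the sorted array is [12, 12, 14, 14, 17, 29].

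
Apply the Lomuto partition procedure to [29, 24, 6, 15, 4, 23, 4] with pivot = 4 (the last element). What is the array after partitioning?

Lomuto partition with pivot = 4:

Initial array: [29, 24, 6, 15, 4, 23, 4]

arr[0]=29 > 4: no swap
arr[1]=24 > 4: no swap
arr[2]=6 > 4: no swap
arr[3]=15 > 4: no swap
arr[4]=4 <= 4: swap with position 0, array becomes [4, 24, 6, 15, 29, 23, 4]
arr[5]=23 > 4: no swap

Place pivot at position 1: [4, 4, 6, 15, 29, 23, 24]
Pivot position: 1

After partitioning with pivot 4, the array becomes [4, 4, 6, 15, 29, 23, 24]. The pivot is placed at index 1. All elements to the left of the pivot are <= 4, and all elements to the right are > 4.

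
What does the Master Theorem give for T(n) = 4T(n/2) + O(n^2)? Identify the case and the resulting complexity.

Master Theorem for T(n) = 4T(n/2) + O(n^2):

a = 4, b = 2, c = 2
log_b(a) = log_2(4) = 2.0000

Case 2: c = 2 = log_2(4) = 2.0000
T(n) = O(n^2 log n) = O(n^2 log n)

For T(n) = 4T(n/2) + O(n^2): log_2(4) = 2.0000. This is Case 2 of the Master Theorem (c = log_b(a), equal work at all levels), giving O(n^2 log n).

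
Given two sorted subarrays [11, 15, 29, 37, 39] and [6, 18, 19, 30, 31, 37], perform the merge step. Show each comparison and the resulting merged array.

Merging process:

Compare 11 vs 6: take 6 from right. Merged: [6]
Compare 11 vs 18: take 11 from left. Merged: [6, 11]
Compare 15 vs 18: take 15 from left. Merged: [6, 11, 15]
Compare 29 vs 18: take 18 from right. Merged: [6, 11, 15, 18]
Compare 29 vs 19: take 19 from right. Merged: [6, 11, 15, 18, 19]
Compare 29 vs 30: take 29 from left. Merged: [6, 11, 15, 18, 19, 29]
Compare 37 vs 30: take 30 from right. Merged: [6, 11, 15, 18, 19, 29, 30]
Compare 37 vs 31: take 31 from right. Merged: [6, 11, 15, 18, 19, 29, 30, 31]
Compare 37 vs 37: take 37 from left. Merged: [6, 11, 15, 18, 19, 29, 30, 31, 37]
Compare 39 vs 37: take 37 from right. Merged: [6, 11, 15, 18, 19, 29, 30, 31, 37, 37]
Append remaining from left: [39]. Merged: [6, 11, 15, 18, 19, 29, 30, 31, 37, 37, 39]

Final merged array: [6, 11, 15, 18, 19, 29, 30, 31, 37, 37, 39]
Total comparisons: 10

The merged array is [6, 11, 15, 18, 19, 29, 30, 31, 37, 37, 39], requiring 10 comparisons. The merge step runs in O(n) time where n is the total number of elements.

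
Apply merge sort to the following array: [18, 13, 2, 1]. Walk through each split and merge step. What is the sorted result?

Merge sort trace:

Split: [18, 13, 2, 1] -> [18, 13] and [2, 1]
  Split: [18, 13] -> [18] and [13]
  Merge: [18] + [13] -> [13, 18]
  Split: [2, 1] -> [2] and [1]
  Merge: [2] + [1] -> [1, 2]
Merge: [13, 18] + [1, 2] -> [1, 2, 13, 18]

Final sorted array: [1, 2, 13, 18]

The merge sort proceeds by recursively splitting the array and merging sorted halves.
After all merges, the sorted array is [1, 2, 13, 18].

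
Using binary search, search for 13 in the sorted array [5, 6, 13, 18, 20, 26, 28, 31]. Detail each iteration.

Binary search for 13 in [5, 6, 13, 18, 20, 26, 28, 31]:

lo=0, hi=7, mid=3, arr[mid]=18 -> 18 > 13, search left half
lo=0, hi=2, mid=1, arr[mid]=6 -> 6 < 13, search right half
lo=2, hi=2, mid=2, arr[mid]=13 -> Found target at index 2!

Binary search finds 13 at index 2 after 3 comparisons. The search repeatedly halves the search space by comparing with the middle element.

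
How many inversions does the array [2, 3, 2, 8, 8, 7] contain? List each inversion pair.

Finding inversions in [2, 3, 2, 8, 8, 7]:

(1, 2): arr[1]=3 > arr[2]=2
(3, 5): arr[3]=8 > arr[5]=7
(4, 5): arr[4]=8 > arr[5]=7

Total inversions: 3

The array has 3 inversion(s): (1,2), (3,5), (4,5). Each pair (i,j) satisfies i < j and arr[i] > arr[j].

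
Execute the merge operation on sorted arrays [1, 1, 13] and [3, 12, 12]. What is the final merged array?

Merging process:

Compare 1 vs 3: take 1 from left. Merged: [1]
Compare 1 vs 3: take 1 from left. Merged: [1, 1]
Compare 13 vs 3: take 3 from right. Merged: [1, 1, 3]
Compare 13 vs 12: take 12 from right. Merged: [1, 1, 3, 12]
Compare 13 vs 12: take 12 from right. Merged: [1, 1, 3, 12, 12]
Append remaining from left: [13]. Merged: [1, 1, 3, 12, 12, 13]

Final merged array: [1, 1, 3, 12, 12, 13]
Total comparisons: 5

The merged array is [1, 1, 3, 12, 12, 13], requiring 5 comparisons. The merge step runs in O(n) time where n is the total number of elements.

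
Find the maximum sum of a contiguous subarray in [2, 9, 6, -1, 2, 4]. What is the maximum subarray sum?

Using Kadane's algorithm on [2, 9, 6, -1, 2, 4]:

Scanning through the array:
Position 1 (value 9): max_ending_here = 11, max_so_far = 11
Position 2 (value 6): max_ending_here = 17, max_so_far = 17
Position 3 (value -1): max_ending_here = 16, max_so_far = 17
Position 4 (value 2): max_ending_here = 18, max_so_far = 18
Position 5 (value 4): max_ending_here = 22, max_so_far = 22

Maximum subarray: [2, 9, 6, -1, 2, 4]
Maximum sum: 22

The maximum subarray is [2, 9, 6, -1, 2, 4] with sum 22. This subarray runs from index 0 to index 5.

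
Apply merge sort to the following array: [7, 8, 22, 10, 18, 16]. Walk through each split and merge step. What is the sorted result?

Merge sort trace:

Split: [7, 8, 22, 10, 18, 16] -> [7, 8, 22] and [10, 18, 16]
  Split: [7, 8, 22] -> [7] and [8, 22]
    Split: [8, 22] -> [8] and [22]
    Merge: [8] + [22] -> [8, 22]
  Merge: [7] + [8, 22] -> [7, 8, 22]
  Split: [10, 18, 16] -> [10] and [18, 16]
    Split: [18, 16] -> [18] and [16]
    Merge: [18] + [16] -> [16, 18]
  Merge: [10] + [16, 18] -> [10, 16, 18]
Merge: [7, 8, 22] + [10, 16, 18] -> [7, 8, 10, 16, 18, 22]

Final sorted array: [7, 8, 10, 16, 18, 22]

The merge sort proceeds by recursively splitting the array and merging sorted halves.
After all merges, the sorted array is [7, 8, 10, 16, 18, 22].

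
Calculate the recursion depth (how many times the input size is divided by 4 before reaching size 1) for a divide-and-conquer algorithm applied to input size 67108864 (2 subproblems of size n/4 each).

For divide and conquer with division factor 4:

Problem sizes at each level:
Level 0: 67108864
Level 1: 16777216
Level 2: 4194304
Level 3: 1048576
Level 4: 262144
Level 5: 65536
Level 6: 16384
Level 7: 4096
Level 8: 1024
Level 9: 256
Level 10: 64
Level 11: 16
Level 12: 4
Level 13: 1

The root is level 0 and the size-1 base case is level 13 (the tree spans levels 0 through 13, i.e. 14 levels counting the root), so the depth is the number of divisions: log_4(67108864) = 13

The recursion tree depth is log_4(67108864) = 13. At each level, the problem size is divided by 4, so it takes 13 divisions to reduce to a base case of size 1. The algorithm makes 2 recursive calls at each level.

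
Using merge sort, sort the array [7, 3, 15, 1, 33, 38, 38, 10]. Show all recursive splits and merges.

Merge sort trace:

Split: [7, 3, 15, 1, 33, 38, 38, 10] -> [7, 3, 15, 1] and [33, 38, 38, 10]
  Split: [7, 3, 15, 1] -> [7, 3] and [15, 1]
    Split: [7, 3] -> [7] and [3]
    Merge: [7] + [3] -> [3, 7]
    Split: [15, 1] -> [15] and [1]
    Merge: [15] + [1] -> [1, 15]
  Merge: [3, 7] + [1, 15] -> [1, 3, 7, 15]
  Split: [33, 38, 38, 10] -> [33, 38] and [38, 10]
    Split: [33, 38] -> [33] and [38]
    Merge: [33] + [38] -> [33, 38]
    Split: [38, 10] -> [38] and [10]
    Merge: [38] + [10] -> [10, 38]
  Merge: [33, 38] + [10, 38] -> [10, 33, 38, 38]
Merge: [1, 3, 7, 15] + [10, 33, 38, 38] -> [1, 3, 7, 10, 15, 33, 38, 38]

Final sorted array: [1, 3, 7, 10, 15, 33, 38, 38]

The merge sort proceeds by recursively splitting the array and merging sorted halves.
After all merges, the sorted array is [1, 3, 7, 10, 15, 33, 38, 38].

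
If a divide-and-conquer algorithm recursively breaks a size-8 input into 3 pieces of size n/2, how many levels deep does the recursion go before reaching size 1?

For divide and conquer with division factor 2:

Problem sizes at each level:
Level 0: 8
Level 1: 4
Level 2: 2
Level 3: 1

The root is level 0 and the size-1 base case is level 3 (the tree spans levels 0 through 3, i.e. 4 levels counting the root), so the depth is the number of divisions: log_2(8) = 3

The recursion tree depth is log_2(8) = 3. At each level, the problem size is divided by 2, so it takes 3 divisions to reduce to a base case of size 1. The algorithm makes 3 recursive calls at each level.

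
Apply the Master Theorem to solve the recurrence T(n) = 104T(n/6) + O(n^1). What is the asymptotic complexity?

Master Theorem for T(n) = 104T(n/6) + O(n^1):

a = 104, b = 6, c = 1
log_b(a) = log_6(104) = 2.5921

Case 1: c = 1 < log_6(104) = 2.5921
T(n) = O(n^(log_6 104))

For T(n) = 104T(n/6) + O(n^1): log_6(104) = 2.5921. This is Case 1 of the Master Theorem (c < log_b(a), work dominated by leaves), giving O(n^(log_6 104)).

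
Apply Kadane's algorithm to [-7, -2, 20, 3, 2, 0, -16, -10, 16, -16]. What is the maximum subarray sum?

Using Kadane's algorithm on [-7, -2, 20, 3, 2, 0, -16, -10, 16, -16]:

Scanning through the array:
Position 1 (value -2): max_ending_here = -2, max_so_far = -2
Position 2 (value 20): max_ending_here = 20, max_so_far = 20
Position 3 (value 3): max_ending_here = 23, max_so_far = 23
Position 4 (value 2): max_ending_here = 25, max_so_far = 25
Position 5 (value 0): max_ending_here = 25, max_so_far = 25
Position 6 (value -16): max_ending_here = 9, max_so_far = 25
Position 7 (value -10): max_ending_here = -1, max_so_far = 25
Position 8 (value 16): max_ending_here = 16, max_so_far = 25
Position 9 (value -16): max_ending_here = 0, max_so_far = 25

Maximum subarray: [20, 3, 2]
Maximum sum: 25

The maximum subarray is [20, 3, 2] with sum 25. This subarray runs from index 2 to index 4.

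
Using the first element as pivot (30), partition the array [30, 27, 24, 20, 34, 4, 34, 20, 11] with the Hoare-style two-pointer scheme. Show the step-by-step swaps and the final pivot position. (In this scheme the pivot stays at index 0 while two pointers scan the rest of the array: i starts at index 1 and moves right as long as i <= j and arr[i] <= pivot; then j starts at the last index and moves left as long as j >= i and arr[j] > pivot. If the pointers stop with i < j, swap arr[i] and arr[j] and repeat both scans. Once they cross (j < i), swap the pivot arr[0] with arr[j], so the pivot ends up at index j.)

Hoare-style two-pointer partition with pivot = 30:

Initial array: [30, 27, 24, 20, 34, 4, 34, 20, 11]

Pointers start at i = 1, j = 8.
i stops at index 4 (arr[4]=34 > 30), j stops at index 8 (arr[8]=11 <= 30): swap arr[4] and arr[8], array becomes [30, 27, 24, 20, 11, 4, 34, 20, 34]
i stops at index 6 (arr[6]=34 > 30), j stops at index 7 (arr[7]=20 <= 30): swap arr[6] and arr[7], array becomes [30, 27, 24, 20, 11, 4, 20, 34, 34]
i ends at 7, j ends at 6: the pointers have crossed (j < i), so scanning stops.

Swap pivot arr[0] with arr[6] to place pivot at position 6: [20, 27, 24, 20, 11, 4, 30, 34, 34]
Pivot position: 6

After partitioning with pivot 30, the array becomes [20, 27, 24, 20, 11, 4, 30, 34, 34]. The pivot is placed at index 6. All elements to the left of the pivot are <= 30, and all elements to the right are > 30.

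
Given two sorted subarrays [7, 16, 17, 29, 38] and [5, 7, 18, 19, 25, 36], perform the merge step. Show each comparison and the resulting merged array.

Merging process:

Compare 7 vs 5: take 5 from right. Merged: [5]
Compare 7 vs 7: take 7 from left. Merged: [5, 7]
Compare 16 vs 7: take 7 from right. Merged: [5, 7, 7]
Compare 16 vs 18: take 16 from left. Merged: [5, 7, 7, 16]
Compare 17 vs 18: take 17 from left. Merged: [5, 7, 7, 16, 17]
Compare 29 vs 18: take 18 from right. Merged: [5, 7, 7, 16, 17, 18]
Compare 29 vs 19: take 19 from right. Merged: [5, 7, 7, 16, 17, 18, 19]
Compare 29 vs 25: take 25 from right. Merged: [5, 7, 7, 16, 17, 18, 19, 25]
Compare 29 vs 36: take 29 from left. Merged: [5, 7, 7, 16, 17, 18, 19, 25, 29]
Compare 38 vs 36: take 36 from right. Merged: [5, 7, 7, 16, 17, 18, 19, 25, 29, 36]
Append remaining from left: [38]. Merged: [5, 7, 7, 16, 17, 18, 19, 25, 29, 36, 38]

Final merged array: [5, 7, 7, 16, 17, 18, 19, 25, 29, 36, 38]
Total comparisons: 10

The merged array is [5, 7, 7, 16, 17, 18, 19, 25, 29, 36, 38], requiring 10 comparisons. The merge step runs in O(n) time where n is the total number of elements.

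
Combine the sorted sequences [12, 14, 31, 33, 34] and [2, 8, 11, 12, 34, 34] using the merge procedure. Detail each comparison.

Merging process:

Compare 12 vs 2: take 2 from right. Merged: [2]
Compare 12 vs 8: take 8 from right. Merged: [2, 8]
Compare 12 vs 11: take 11 from right. Merged: [2, 8, 11]
Compare 12 vs 12: take 12 from left. Merged: [2, 8, 11, 12]
Compare 14 vs 12: take 12 from right. Merged: [2, 8, 11, 12, 12]
Compare 14 vs 34: take 14 from left. Merged: [2, 8, 11, 12, 12, 14]
Compare 31 vs 34: take 31 from left. Merged: [2, 8, 11, 12, 12, 14, 31]
Compare 33 vs 34: take 33 from left. Merged: [2, 8, 11, 12, 12, 14, 31, 33]
Compare 34 vs 34: take 34 from left. Merged: [2, 8, 11, 12, 12, 14, 31, 33, 34]
Append remaining from right: [34, 34]. Merged: [2, 8, 11, 12, 12, 14, 31, 33, 34, 34, 34]

Final merged array: [2, 8, 11, 12, 12, 14, 31, 33, 34, 34, 34]
Total comparisons: 9

The merged array is [2, 8, 11, 12, 12, 14, 31, 33, 34, 34, 34], requiring 9 comparisons. The merge step runs in O(n) time where n is the total number of elements.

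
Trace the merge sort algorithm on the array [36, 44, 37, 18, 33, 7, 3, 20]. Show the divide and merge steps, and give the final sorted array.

Merge sort trace:

Split: [36, 44, 37, 18, 33, 7, 3, 20] -> [36, 44, 37, 18] and [33, 7, 3, 20]
  Split: [36, 44, 37, 18] -> [36, 44] and [37, 18]
    Split: [36, 44] -> [36] and [44]
    Merge: [36] + [44] -> [36, 44]
    Split: [37, 18] -> [37] and [18]
    Merge: [37] + [18] -> [18, 37]
  Merge: [36, 44] + [18, 37] -> [18, 36, 37, 44]
  Split: [33, 7, 3, 20] -> [33, 7] and [3, 20]
    Split: [33, 7] -> [33] and [7]
    Merge: [33] + [7] -> [7, 33]
    Split: [3, 20] -> [3] and [20]
    Merge: [3] + [20] -> [3, 20]
  Merge: [7, 33] + [3, 20] -> [3, 7, 20, 33]
Merge: [18, 36, 37, 44] + [3, 7, 20, 33] -> [3, 7, 18, 20, 33, 36, 37, 44]

Final sorted array: [3, 7, 18, 20, 33, 36, 37, 44]

The merge sort proceeds by recursively splitting the array and merging sorted halves.
After all merges, the sorted array is [3, 7, 18, 20, 33, 36, 37, 44].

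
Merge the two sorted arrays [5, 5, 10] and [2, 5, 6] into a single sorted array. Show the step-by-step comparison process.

Merging process:

Compare 5 vs 2: take 2 from right. Merged: [2]
Compare 5 vs 5: take 5 from left. Merged: [2, 5]
Compare 5 vs 5: take 5 from left. Merged: [2, 5, 5]
Compare 10 vs 5: take 5 from right. Merged: [2, 5, 5, 5]
Compare 10 vs 6: take 6 from right. Merged: [2, 5, 5, 5, 6]
Append remaining from left: [10]. Merged: [2, 5, 5, 5, 6, 10]

Final merged array: [2, 5, 5, 5, 6, 10]
Total comparisons: 5

The merged array is [2, 5, 5, 5, 6, 10], requiring 5 comparisons. The merge step runs in O(n) time where n is the total number of elements.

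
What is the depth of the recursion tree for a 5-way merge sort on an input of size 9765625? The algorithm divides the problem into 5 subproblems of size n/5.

For divide and conquer with division factor 5:

Problem sizes at each level:
Level 0: 9765625
Level 1: 1953125
Level 2: 390625
Level 3: 78125
Level 4: 15625
Level 5: 3125
Level 6: 625
Level 7: 125
Level 8: 25
Level 9: 5
Level 10: 1

The root is level 0 and the size-1 base case is level 10 (the tree spans levels 0 through 10, i.e. 11 levels counting the root), so the depth is the number of divisions: log_5(9765625) = 10

The recursion tree depth is log_5(9765625) = 10. At each level, the problem size is divided by 5, so it takes 10 divisions to reduce to a base case of size 1. The algorithm makes 5 recursive calls at each level.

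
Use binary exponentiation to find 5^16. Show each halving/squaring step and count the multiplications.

Computing 5^16 by squaring (build up from 5^1; each line after the first costs one multiplication):

5^1 = 5
5^2 = (5^1)^2 = 5^2 = 25
5^4 = (5^2)^2 = 25^2 = 625
5^8 = (5^4)^2 = 625^2 = 390625
5^16 = (5^8)^2 = 390625^2 = 152587890625

Result: 152587890625
Multiplications needed: 4 (4 lines after 5^1)

5^16 = 152587890625. Using exponentiation by squaring, this requires 4 multiplications. The key idea: if the exponent is even, square the half-power; if odd, multiply by the base once.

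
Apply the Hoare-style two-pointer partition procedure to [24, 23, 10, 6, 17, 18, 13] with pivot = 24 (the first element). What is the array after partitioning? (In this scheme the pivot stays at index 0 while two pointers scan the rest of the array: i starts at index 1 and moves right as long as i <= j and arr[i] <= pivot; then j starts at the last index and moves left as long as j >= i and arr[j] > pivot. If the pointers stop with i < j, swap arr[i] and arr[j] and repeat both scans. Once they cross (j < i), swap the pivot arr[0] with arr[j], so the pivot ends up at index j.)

Hoare-style two-pointer partition with pivot = 24:

Initial array: [24, 23, 10, 6, 17, 18, 13]

Pointers start at i = 1, j = 6.
i ends at 7, j ends at 6: the pointers have crossed (j < i), so scanning stops.

Swap pivot arr[0] with arr[6] to place pivot at position 6: [13, 23, 10, 6, 17, 18, 24]
Pivot position: 6

After partitioning with pivot 24, the array becomes [13, 23, 10, 6, 17, 18, 24]. The pivot is placed at index 6. All elements to the left of the pivot are <= 24, and all elements to the right are > 24.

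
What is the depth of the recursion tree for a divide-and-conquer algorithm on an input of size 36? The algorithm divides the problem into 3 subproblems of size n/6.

For divide and conquer with division factor 6:

Problem sizes at each level:
Level 0: 36
Level 1: 6
Level 2: 1

The root is level 0 and the size-1 base case is level 2 (the tree spans levels 0 through 2, i.e. 3 levels counting the root), so the depth is the number of divisions: log_6(36) = 2

The recursion tree depth is log_6(36) = 2. At each level, the problem size is divided by 6, so it takes 2 divisions to reduce to a base case of size 1. The algorithm makes 3 recursive calls at each level.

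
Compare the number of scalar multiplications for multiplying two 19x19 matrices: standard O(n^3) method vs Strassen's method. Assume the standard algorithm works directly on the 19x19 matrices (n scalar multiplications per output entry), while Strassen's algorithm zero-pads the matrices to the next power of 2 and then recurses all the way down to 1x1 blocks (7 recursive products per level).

Matrix multiplication for 19x19 matrices:

Strassen's algorithm requires power-of-2 dimensions. Pad 19x19 to 32x32 (next power of 2).

Standard algorithm: 19^3 = 6859 multiplications
Strassen's algorithm: 7^(log2(32)) = 7^5 = 16807 multiplications
Difference: 6859 - 16807 = -9948 (Strassen uses MORE here due to padding overhead — for small or just-over-power-of-2 n, padding can outweigh the per-level savings)

Standard: 6859 multiplications (19^3). Strassen: 16807 multiplications (7^5, after padding to 32x32). Strassen reduces 8 recursive multiplications to 7 at each level.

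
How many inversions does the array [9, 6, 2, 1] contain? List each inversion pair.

Finding inversions in [9, 6, 2, 1]:

(0, 1): arr[0]=9 > arr[1]=6
(0, 2): arr[0]=9 > arr[2]=2
(0, 3): arr[0]=9 > arr[3]=1
(1, 2): arr[1]=6 > arr[2]=2
(1, 3): arr[1]=6 > arr[3]=1
(2, 3): arr[2]=2 > arr[3]=1

Total inversions: 6

The array has 6 inversion(s): (0,1), (0,2), (0,3), (1,2), (1,3), (2,3). Each pair (i,j) satisfies i < j and arr[i] > arr[j].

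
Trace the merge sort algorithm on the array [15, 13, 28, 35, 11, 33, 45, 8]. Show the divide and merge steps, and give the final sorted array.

Merge sort trace:

Split: [15, 13, 28, 35, 11, 33, 45, 8] -> [15, 13, 28, 35] and [11, 33, 45, 8]
  Split: [15, 13, 28, 35] -> [15, 13] and [28, 35]
    Split: [15, 13] -> [15] and [13]
    Merge: [15] + [13] -> [13, 15]
    Split: [28, 35] -> [28] and [35]
    Merge: [28] + [35] -> [28, 35]
  Merge: [13, 15] + [28, 35] -> [13, 15, 28, 35]
  Split: [11, 33, 45, 8] -> [11, 33] and [45, 8]
    Split: [11, 33] -> [11] and [33]
    Merge: [11] + [33] -> [11, 33]
    Split: [45, 8] -> [45] and [8]
    Merge: [45] + [8] -> [8, 45]
  Merge: [11, 33] + [8, 45] -> [8, 11, 33, 45]
Merge: [13, 15, 28, 35] + [8, 11, 33, 45] -> [8, 11, 13, 15, 28, 33, 35, 45]

Final sorted array: [8, 11, 13, 15, 28, 33, 35, 45]

The merge sort proceeds by recursively splitting the array and merging sorted halves.
After all merges, the sorted array is [8, 11, 13, 15, 28, 33, 35, 45].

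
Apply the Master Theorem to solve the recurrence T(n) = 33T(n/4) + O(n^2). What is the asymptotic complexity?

Master Theorem for T(n) = 33T(n/4) + O(n^2):

a = 33, b = 4, c = 2
log_b(a) = log_4(33) = 2.5222

Case 1: c = 2 < log_4(33) = 2.5222
T(n) = O(n^(log_4 33))

For T(n) = 33T(n/4) + O(n^2): log_4(33) = 2.5222. This is Case 1 of the Master Theorem (c < log_b(a), work dominated by leaves), giving O(n^(log_4 33)).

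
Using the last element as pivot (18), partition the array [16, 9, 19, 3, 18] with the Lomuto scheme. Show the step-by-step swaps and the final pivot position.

Lomuto partition with pivot = 18:

Initial array: [16, 9, 19, 3, 18]

arr[0]=16 <= 18: swap with position 0, array becomes [16, 9, 19, 3, 18]
arr[1]=9 <= 18: swap with position 1, array becomes [16, 9, 19, 3, 18]
arr[2]=19 > 18: no swap
arr[3]=3 <= 18: swap with position 2, array becomes [16, 9, 3, 19, 18]

Place pivot at position 3: [16, 9, 3, 18, 19]
Pivot position: 3

After partitioning with pivot 18, the array becomes [16, 9, 3, 18, 19]. The pivot is placed at index 3. All elements to the left of the pivot are <= 18, and all elements to the right are > 18.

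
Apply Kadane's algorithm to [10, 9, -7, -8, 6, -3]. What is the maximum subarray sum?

Using Kadane's algorithm on [10, 9, -7, -8, 6, -3]:

Scanning through the array:
Position 1 (value 9): max_ending_here = 19, max_so_far = 19
Position 2 (value -7): max_ending_here = 12, max_so_far = 19
Position 3 (value -8): max_ending_here = 4, max_so_far = 19
Position 4 (value 6): max_ending_here = 10, max_so_far = 19
Position 5 (value -3): max_ending_here = 7, max_so_far = 19

Maximum subarray: [10, 9]
Maximum sum: 19

The maximum subarray is [10, 9] with sum 19. This subarray runs from index 0 to index 1.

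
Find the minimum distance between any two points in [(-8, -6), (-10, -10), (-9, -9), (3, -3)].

Computing all pairwise distances among 4 points:

d((-8, -6), (-10, -10)) = 4.4721
d((-8, -6), (-9, -9)) = 3.1623
d((-8, -6), (3, -3)) = 11.4018
d((-10, -10), (-9, -9)) = 1.4142 <-- minimum
d((-10, -10), (3, -3)) = 14.7648
d((-9, -9), (3, -3)) = 13.4164

Closest pair: (-10, -10) and (-9, -9) with distance 1.4142

The closest pair is (-10, -10) and (-9, -9) with Euclidean distance 1.4142. For 4 points, brute-force pairwise comparison is shown above. For large n, the divide-and-conquer algorithm (sort by x, recurse on halves, check the dividing strip) achieves O(n log n).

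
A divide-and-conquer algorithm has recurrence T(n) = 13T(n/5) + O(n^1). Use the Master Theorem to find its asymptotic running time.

Master Theorem for T(n) = 13T(n/5) + O(n^1):

a = 13, b = 5, c = 1
log_b(a) = log_5(13) = 1.5937

Case 1: c = 1 < log_5(13) = 1.5937
T(n) = O(n^(log_5 13))

For T(n) = 13T(n/5) + O(n^1): log_5(13) = 1.5937. This is Case 1 of the Master Theorem (c < log_b(a), work dominated by leaves), giving O(n^(log_5 13)).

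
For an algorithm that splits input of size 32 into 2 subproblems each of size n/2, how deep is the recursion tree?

For divide and conquer with division factor 2:

Problem sizes at each level:
Level 0: 32
Level 1: 16
Level 2: 8
Level 3: 4
Level 4: 2
Level 5: 1

The root is level 0 and the size-1 base case is level 5 (the tree spans levels 0 through 5, i.e. 6 levels counting the root), so the depth is the number of divisions: log_2(32) = 5

The recursion tree depth is log_2(32) = 5. At each level, the problem size is divided by 2, so it takes 5 divisions to reduce to a base case of size 1. The algorithm makes 2 recursive calls at each level.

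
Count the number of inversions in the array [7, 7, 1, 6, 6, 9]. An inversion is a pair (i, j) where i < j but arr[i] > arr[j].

Finding inversions in [7, 7, 1, 6, 6, 9]:

(0, 2): arr[0]=7 > arr[2]=1
(0, 3): arr[0]=7 > arr[3]=6
(0, 4): arr[0]=7 > arr[4]=6
(1, 2): arr[1]=7 > arr[2]=1
(1, 3): arr[1]=7 > arr[3]=6
(1, 4): arr[1]=7 > arr[4]=6

Total inversions: 6

The array has 6 inversion(s): (0,2), (0,3), (0,4), (1,2), (1,3), (1,4). Each pair (i,j) satisfies i < j and arr[i] > arr[j].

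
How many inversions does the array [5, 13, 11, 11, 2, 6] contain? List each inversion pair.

Finding inversions in [5, 13, 11, 11, 2, 6]:

(0, 4): arr[0]=5 > arr[4]=2
(1, 2): arr[1]=13 > arr[2]=11
(1, 3): arr[1]=13 > arr[3]=11
(1, 4): arr[1]=13 > arr[4]=2
(1, 5): arr[1]=13 > arr[5]=6
(2, 4): arr[2]=11 > arr[4]=2
(2, 5): arr[2]=11 > arr[5]=6
(3, 4): arr[3]=11 > arr[4]=2
(3, 5): arr[3]=11 > arr[5]=6

Total inversions: 9

The array has 9 inversion(s): (0,4), (1,2), (1,3), (1,4), (1,5), (2,4), (2,5), (3,4), (3,5). Each pair (i,j) satisfies i < j and arr[i] > arr[j].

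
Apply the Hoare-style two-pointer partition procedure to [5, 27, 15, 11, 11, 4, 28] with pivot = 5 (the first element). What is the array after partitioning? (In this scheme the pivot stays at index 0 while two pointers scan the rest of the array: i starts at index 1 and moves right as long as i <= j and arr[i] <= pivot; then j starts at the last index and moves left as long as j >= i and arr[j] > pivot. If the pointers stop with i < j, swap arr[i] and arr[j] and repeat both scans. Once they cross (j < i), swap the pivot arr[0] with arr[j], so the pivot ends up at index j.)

Hoare-style two-pointer partition with pivot = 5:

Initial array: [5, 27, 15, 11, 11, 4, 28]

Pointers start at i = 1, j = 6.
i stops at index 1 (arr[1]=27 > 5), j stops at index 5 (arr[5]=4 <= 5): swap arr[1] and arr[5], array becomes [5, 4, 15, 11, 11, 27, 28]
i ends at 2, j ends at 1: the pointers have crossed (j < i), so scanning stops.

Swap pivot arr[0] with arr[1] to place pivot at position 1: [4, 5, 15, 11, 11, 27, 28]
Pivot position: 1

After partitioning with pivot 5, the array becomes [4, 5, 15, 11, 11, 27, 28]. The pivot is placed at index 1. All elements to the left of the pivot are <= 5, and all elements to the right are > 5.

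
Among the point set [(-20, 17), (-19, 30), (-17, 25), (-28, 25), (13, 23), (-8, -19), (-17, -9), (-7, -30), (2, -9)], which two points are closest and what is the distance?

Computing all pairwise distances among 9 points:

d((-20, 17), (-19, 30)) = 13.0384
d((-20, 17), (-17, 25)) = 8.544
d((-20, 17), (-28, 25)) = 11.3137
d((-20, 17), (13, 23)) = 33.541
d((-20, 17), (-8, -19)) = 37.9473
d((-20, 17), (-17, -9)) = 26.1725
d((-20, 17), (-7, -30)) = 48.7647
d((-20, 17), (2, -9)) = 34.0588
d((-19, 30), (-17, 25)) = 5.3852 <-- minimum
d((-19, 30), (-28, 25)) = 10.2956
d((-19, 30), (13, 23)) = 32.7567
d((-19, 30), (-8, -19)) = 50.2195
d((-19, 30), (-17, -9)) = 39.0512
d((-19, 30), (-7, -30)) = 61.1882
d((-19, 30), (2, -9)) = 44.2945
d((-17, 25), (-28, 25)) = 11.0
d((-17, 25), (13, 23)) = 30.0666
d((-17, 25), (-8, -19)) = 44.911
d((-17, 25), (-17, -9)) = 34.0
d((-17, 25), (-7, -30)) = 55.9017
d((-17, 25), (2, -9)) = 38.9487
d((-28, 25), (13, 23)) = 41.0488
d((-28, 25), (-8, -19)) = 48.3322
d((-28, 25), (-17, -9)) = 35.7351
d((-28, 25), (-7, -30)) = 58.8727
d((-28, 25), (2, -9)) = 45.3431
d((13, 23), (-8, -19)) = 46.9574
d((13, 23), (-17, -9)) = 43.8634
d((13, 23), (-7, -30)) = 56.648
d((13, 23), (2, -9)) = 33.8378
d((-8, -19), (-17, -9)) = 13.4536
d((-8, -19), (-7, -30)) = 11.0454
d((-8, -19), (2, -9)) = 14.1421
d((-17, -9), (-7, -30)) = 23.2594
d((-17, -9), (2, -9)) = 19.0
d((-7, -30), (2, -9)) = 22.8473

Closest pair: (-19, 30) and (-17, 25) with distance 5.3852

The closest pair is (-19, 30) and (-17, 25) with Euclidean distance 5.3852. For 9 points, brute-force pairwise comparison is shown above. For large n, the divide-and-conquer algorithm (sort by x, recurse on halves, check the dividing strip) achieves O(n log n).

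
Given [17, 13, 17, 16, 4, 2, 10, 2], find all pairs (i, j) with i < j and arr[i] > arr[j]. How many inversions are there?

Finding inversions in [17, 13, 17, 16, 4, 2, 10, 2]:

(0, 1): arr[0]=17 > arr[1]=13
(0, 3): arr[0]=17 > arr[3]=16
(0, 4): arr[0]=17 > arr[4]=4
(0, 5): arr[0]=17 > arr[5]=2
(0, 6): arr[0]=17 > arr[6]=10
(0, 7): arr[0]=17 > arr[7]=2
(1, 4): arr[1]=13 > arr[4]=4
(1, 5): arr[1]=13 > arr[5]=2
(1, 6): arr[1]=13 > arr[6]=10
(1, 7): arr[1]=13 > arr[7]=2
(2, 3): arr[2]=17 > arr[3]=16
(2, 4): arr[2]=17 > arr[4]=4
(2, 5): arr[2]=17 > arr[5]=2
(2, 6): arr[2]=17 > arr[6]=10
(2, 7): arr[2]=17 > arr[7]=2
(3, 4): arr[3]=16 > arr[4]=4
(3, 5): arr[3]=16 > arr[5]=2
(3, 6): arr[3]=16 > arr[6]=10
(3, 7): arr[3]=16 > arr[7]=2
(4, 5): arr[4]=4 > arr[5]=2
(4, 7): arr[4]=4 > arr[7]=2
(6, 7): arr[6]=10 > arr[7]=2

Total inversions: 22

The array has 22 inversion(s): (0,1), (0,3), (0,4), (0,5), (0,6), (0,7), (1,4), (1,5), (1,6), (1,7), (2,3), (2,4), (2,5), (2,6), (2,7), (3,4), (3,5), (3,6), (3,7), (4,5), (4,7), (6,7). Each pair (i,j) satisfies i < j and arr[i] > arr[j].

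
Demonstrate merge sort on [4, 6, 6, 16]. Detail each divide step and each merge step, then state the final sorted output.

Merge sort trace:

Split: [4, 6, 6, 16] -> [4, 6] and [6, 16]
  Split: [4, 6] -> [4] and [6]
  Merge: [4] + [6] -> [4, 6]
  Split: [6, 16] -> [6] and [16]
  Merge: [6] + [16] -> [6, 16]
Merge: [4, 6] + [6, 16] -> [4, 6, 6, 16]

Final sorted array: [4, 6, 6, 16]

The merge sort proceeds by recursively splitting the array and merging sorted halves.
After all merges, the sorted array is [4, 6, 6, 16].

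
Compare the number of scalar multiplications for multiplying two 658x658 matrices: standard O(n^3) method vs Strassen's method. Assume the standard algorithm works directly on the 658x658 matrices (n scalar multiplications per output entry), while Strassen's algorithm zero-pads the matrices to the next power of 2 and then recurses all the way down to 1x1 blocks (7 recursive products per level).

Matrix multiplication for 658x658 matrices:

Strassen's algorithm requires power-of-2 dimensions. Pad 658x658 to 1024x1024 (next power of 2).

Standard algorithm: 658^3 = 284890312 multiplications
Strassen's algorithm: 7^(log2(1024)) = 7^10 = 282475249 multiplications
Savings: 284890312 - 282475249 = 2415063 multiplications

Standard: 284890312 multiplications (658^3). Strassen: 282475249 multiplications (7^10, after padding to 1024x1024). Strassen reduces 8 recursive multiplications to 7 at each level.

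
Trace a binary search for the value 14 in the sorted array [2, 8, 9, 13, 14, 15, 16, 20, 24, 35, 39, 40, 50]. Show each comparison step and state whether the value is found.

Binary search for 14 in [2, 8, 9, 13, 14, 15, 16, 20, 24, 35, 39, 40, 50]:

lo=0, hi=12, mid=6, arr[mid]=16 -> 16 > 14, search left half
lo=0, hi=5, mid=2, arr[mid]=9 -> 9 < 14, search right half
lo=3, hi=5, mid=4, arr[mid]=14 -> Found target at index 4!

Binary search finds 14 at index 4 after 3 comparisons. The search repeatedly halves the search space by comparing with the middle element.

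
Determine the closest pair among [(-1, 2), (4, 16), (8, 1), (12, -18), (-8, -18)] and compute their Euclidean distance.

Computing all pairwise distances among 5 points:

d((-1, 2), (4, 16)) = 14.8661
d((-1, 2), (8, 1)) = 9.0554 <-- minimum
d((-1, 2), (12, -18)) = 23.8537
d((-1, 2), (-8, -18)) = 21.1896
d((4, 16), (8, 1)) = 15.5242
d((4, 16), (12, -18)) = 34.9285
d((4, 16), (-8, -18)) = 36.0555
d((8, 1), (12, -18)) = 19.4165
d((8, 1), (-8, -18)) = 24.8395
d((12, -18), (-8, -18)) = 20.0

Closest pair: (-1, 2) and (8, 1) with distance 9.0554

The closest pair is (-1, 2) and (8, 1) with Euclidean distance 9.0554. For 5 points, brute-force pairwise comparison is shown above. For large n, the divide-and-conquer algorithm (sort by x, recurse on halves, check the dividing strip) achieves O(n log n).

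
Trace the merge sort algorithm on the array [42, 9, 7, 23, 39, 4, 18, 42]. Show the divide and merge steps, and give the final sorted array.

Merge sort trace:

Split: [42, 9, 7, 23, 39, 4, 18, 42] -> [42, 9, 7, 23] and [39, 4, 18, 42]
  Split: [42, 9, 7, 23] -> [42, 9] and [7, 23]
    Split: [42, 9] -> [42] and [9]
    Merge: [42] + [9] -> [9, 42]
    Split: [7, 23] -> [7] and [23]
    Merge: [7] + [23] -> [7, 23]
  Merge: [9, 42] + [7, 23] -> [7, 9, 23, 42]
  Split: [39, 4, 18, 42] -> [39, 4] and [18, 42]
    Split: [39, 4] -> [39] and [4]
    Merge: [39] + [4] -> [4, 39]
    Split: [18, 42] -> [18] and [42]
    Merge: [18] + [42] -> [18, 42]
  Merge: [4, 39] + [18, 42] -> [4, 18, 39, 42]
Merge: [7, 9, 23, 42] + [4, 18, 39, 42] -> [4, 7, 9, 18, 23, 39, 42, 42]

Final sorted array: [4, 7, 9, 18, 23, 39, 42, 42]

The merge sort proceeds by recursively splitting the array and merging sorted halves.
After all merges, the sorted array is [4, 7, 9, 18, 23, 39, 42, 42].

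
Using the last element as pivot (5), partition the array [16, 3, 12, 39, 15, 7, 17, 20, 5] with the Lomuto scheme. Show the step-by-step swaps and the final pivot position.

Lomuto partition with pivot = 5:

Initial array: [16, 3, 12, 39, 15, 7, 17, 20, 5]

arr[0]=16 > 5: no swap
arr[1]=3 <= 5: swap with position 0, array becomes [3, 16, 12, 39, 15, 7, 17, 20, 5]
arr[2]=12 > 5: no swap
arr[3]=39 > 5: no swap
arr[4]=15 > 5: no swap
arr[5]=7 > 5: no swap
arr[6]=17 > 5: no swap
arr[7]=20 > 5: no swap

Place pivot at position 1: [3, 5, 12, 39, 15, 7, 17, 20, 16]
Pivot position: 1

After partitioning with pivot 5, the array becomes [3, 5, 12, 39, 15, 7, 17, 20, 16]. The pivot is placed at index 1. All elements to the left of the pivot are <= 5, and all elements to the right are > 5.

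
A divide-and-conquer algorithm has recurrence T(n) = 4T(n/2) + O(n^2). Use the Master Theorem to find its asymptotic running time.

Master Theorem for T(n) = 4T(n/2) + O(n^2):

a = 4, b = 2, c = 2
log_b(a) = log_2(4) = 2.0000

Case 2: c = 2 = log_2(4) = 2.0000
T(n) = O(n^2 log n) = O(n^2 log n)

For T(n) = 4T(n/2) + O(n^2): log_2(4) = 2.0000. This is Case 2 of the Master Theorem (c = log_b(a), equal work at all levels), giving O(n^2 log n).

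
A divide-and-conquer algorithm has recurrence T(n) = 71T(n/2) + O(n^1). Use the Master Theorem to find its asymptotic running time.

Master Theorem for T(n) = 71T(n/2) + O(n^1):

a = 71, b = 2, c = 1
log_b(a) = log_2(71) = 6.1497

Case 1: c = 1 < log_2(71) = 6.1497
T(n) = O(n^(log_2 71))

For T(n) = 71T(n/2) + O(n^1): log_2(71) = 6.1497. This is Case 1 of the Master Theorem (c < log_b(a), work dominated by leaves), giving O(n^(log_2 71)).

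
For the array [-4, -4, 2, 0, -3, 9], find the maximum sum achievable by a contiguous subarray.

Using Kadane's algorithm on [-4, -4, 2, 0, -3, 9]:

Scanning through the array:
Position 1 (value -4): max_ending_here = -4, max_so_far = -4
Position 2 (value 2): max_ending_here = 2, max_so_far = 2
Position 3 (value 0): max_ending_here = 2, max_so_far = 2
Position 4 (value -3): max_ending_here = -1, max_so_far = 2
Position 5 (value 9): max_ending_here = 9, max_so_far = 9

Maximum subarray: [9]
Maximum sum: 9

The maximum subarray is [9] with sum 9. This subarray runs from index 5 to index 5.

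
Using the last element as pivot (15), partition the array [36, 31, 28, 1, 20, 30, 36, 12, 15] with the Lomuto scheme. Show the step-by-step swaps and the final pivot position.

Lomuto partition with pivot = 15:

Initial array: [36, 31, 28, 1, 20, 30, 36, 12, 15]

arr[0]=36 > 15: no swap
arr[1]=31 > 15: no swap
arr[2]=28 > 15: no swap
arr[3]=1 <= 15: swap with position 0, array becomes [1, 31, 28, 36, 20, 30, 36, 12, 15]
arr[4]=20 > 15: no swap
arr[5]=30 > 15: no swap
arr[6]=36 > 15: no swap
arr[7]=12 <= 15: swap with position 1, array becomes [1, 12, 28, 36, 20, 30, 36, 31, 15]

Place pivot at position 2: [1, 12, 15, 36, 20, 30, 36, 31, 28]
Pivot position: 2

After partitioning with pivot 15, the array becomes [1, 12, 15, 36, 20, 30, 36, 31, 28]. The pivot is placed at index 2. All elements to the left of the pivot are <= 15, and all elements to the right are > 15.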